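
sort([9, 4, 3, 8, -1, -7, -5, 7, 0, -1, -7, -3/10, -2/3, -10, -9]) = [-10, -9, -7, -7, -5, -1, -1, -2/3, -3/10, 0, 3, 4, 7, 8, 9]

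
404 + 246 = 650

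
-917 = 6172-7089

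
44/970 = 22/485 ≈ 0.0454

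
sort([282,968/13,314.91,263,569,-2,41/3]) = [-2,41/3,968/13,263,282,314.91,569]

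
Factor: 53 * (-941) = -1 * 53^1 * 941^1 = -49873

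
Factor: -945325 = -1*5^2*37813^1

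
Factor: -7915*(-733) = 5^1*733^1*1583^1 = 5801695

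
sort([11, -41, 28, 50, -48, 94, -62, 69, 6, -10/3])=[-62, -48, -41, -10/3, 6, 11, 28, 50, 69, 94]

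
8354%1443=1139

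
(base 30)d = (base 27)d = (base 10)13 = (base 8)15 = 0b1101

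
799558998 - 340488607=459070391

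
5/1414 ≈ 0.00354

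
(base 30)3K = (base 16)6E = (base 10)110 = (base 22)50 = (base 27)42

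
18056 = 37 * 488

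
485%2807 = 485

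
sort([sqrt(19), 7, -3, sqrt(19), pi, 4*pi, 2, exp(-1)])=[-3, exp(-1), 2, pi, sqrt(19), sqrt(19), 7, 4*pi]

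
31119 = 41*759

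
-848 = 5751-6599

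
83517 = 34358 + 49159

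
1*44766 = 44766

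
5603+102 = 5705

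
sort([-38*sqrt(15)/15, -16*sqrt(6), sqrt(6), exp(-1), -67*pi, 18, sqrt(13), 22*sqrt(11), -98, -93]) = [-67*pi, -98, -93, -16*sqrt(6), -38*sqrt(15)/15, exp(-1), sqrt(6), sqrt(13), 18, 22*sqrt(11)]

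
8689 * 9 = 78201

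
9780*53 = 518340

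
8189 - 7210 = 979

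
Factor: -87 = -1*3^1*29^1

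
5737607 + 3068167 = 8805774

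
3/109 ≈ 0.0275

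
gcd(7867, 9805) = 1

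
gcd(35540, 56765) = 5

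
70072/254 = 35036/127 ≈ 275.87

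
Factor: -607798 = -1*2^1*23^1*73^1*181^1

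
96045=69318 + 26727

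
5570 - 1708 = 3862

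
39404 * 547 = 21553988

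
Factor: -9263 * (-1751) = 17^1 * 59^1 * 103^1 * 157^1 = 16219513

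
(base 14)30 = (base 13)33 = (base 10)42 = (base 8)52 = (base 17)28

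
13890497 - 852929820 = -839039323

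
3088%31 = 19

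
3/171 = 1/57 ≈ 0.0175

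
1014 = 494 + 520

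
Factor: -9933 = -1 * 3^1 * 7^1 * 11^1 * 43^1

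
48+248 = 296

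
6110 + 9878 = 15988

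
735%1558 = 735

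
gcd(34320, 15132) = 156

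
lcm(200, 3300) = 6600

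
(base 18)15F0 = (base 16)1E2A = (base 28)9NM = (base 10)7722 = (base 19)1278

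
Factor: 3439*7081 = 19^1*73^1*97^1*181^1 = 24351559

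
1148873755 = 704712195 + 444161560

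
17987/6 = 2997+5/6 ≈ 2997.83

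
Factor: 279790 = 2^1*5^1*7^2*571^1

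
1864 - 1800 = 64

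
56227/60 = 937+7/60 ≈ 937.12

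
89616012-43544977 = 46071035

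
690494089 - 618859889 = 71634200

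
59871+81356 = 141227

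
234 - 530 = -296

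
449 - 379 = 70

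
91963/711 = 129 + 244/711 ≈ 129.34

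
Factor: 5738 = 2^1*19^1*151^1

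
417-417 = 0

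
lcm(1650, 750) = 8250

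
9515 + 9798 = 19313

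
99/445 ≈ 0.222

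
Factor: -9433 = -1 * 9433^1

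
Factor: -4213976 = -1 * 2^3 * 13^1 * 40519^1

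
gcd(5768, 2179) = 1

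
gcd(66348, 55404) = 684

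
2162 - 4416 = -2254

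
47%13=8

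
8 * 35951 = 287608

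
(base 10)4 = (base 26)4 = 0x4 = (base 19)4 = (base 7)4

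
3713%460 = 33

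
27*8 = 216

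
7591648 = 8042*944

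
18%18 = 0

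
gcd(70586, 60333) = 1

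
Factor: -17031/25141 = -1 * 3^1 * 7^1 * 31^(-1) = -21/31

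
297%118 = 61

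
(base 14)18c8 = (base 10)4488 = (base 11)3410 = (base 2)1000110001000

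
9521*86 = 818806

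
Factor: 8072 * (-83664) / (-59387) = 2^7 * 3^2 * 7^1 * 83^1 * 1009^1 * 59387^ (-1) = 675335808/59387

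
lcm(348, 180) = 5220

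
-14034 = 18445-32479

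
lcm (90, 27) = 270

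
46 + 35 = 81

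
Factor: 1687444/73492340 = 5^(-1) * 11^1 * 38351^1 * 3674617^(-1) = 421861/18373085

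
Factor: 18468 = 2^2*3^5*19^1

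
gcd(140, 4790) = 10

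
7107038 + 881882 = 7988920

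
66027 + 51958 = 117985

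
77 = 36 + 41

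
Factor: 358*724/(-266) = -1*2^2*7^(-1)*19^(-1)*179^1*181^1 = -129596/133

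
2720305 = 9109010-6388705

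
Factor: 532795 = 5^1 * 23^1 * 41^1 * 113^1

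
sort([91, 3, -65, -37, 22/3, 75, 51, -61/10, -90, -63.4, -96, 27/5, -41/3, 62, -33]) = [-96, -90, -65, -63.4, -37, -33, -41/3, -61/10, 3, 27/5, 22/3, 51, 62, 75, 91]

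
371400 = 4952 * 75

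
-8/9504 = -1/1188 ≈ -0.000842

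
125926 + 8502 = 134428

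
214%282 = 214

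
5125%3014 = 2111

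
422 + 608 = 1030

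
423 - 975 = -552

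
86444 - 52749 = 33695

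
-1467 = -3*489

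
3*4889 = 14667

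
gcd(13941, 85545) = 9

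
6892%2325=2242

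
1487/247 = 6 + 5/247 ≈ 6.02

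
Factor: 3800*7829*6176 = 2^8*5^2*19^1*193^1*7829^1 = 183737235200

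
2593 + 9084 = 11677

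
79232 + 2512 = 81744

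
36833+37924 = 74757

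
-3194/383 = -8 - 130/383 ≈ -8.34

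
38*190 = 7220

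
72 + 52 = 124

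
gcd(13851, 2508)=57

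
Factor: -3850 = -1*2^1*5^2*7^1*11^1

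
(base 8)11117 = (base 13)2197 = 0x124f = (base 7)16444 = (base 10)4687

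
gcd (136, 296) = 8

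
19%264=19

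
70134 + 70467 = 140601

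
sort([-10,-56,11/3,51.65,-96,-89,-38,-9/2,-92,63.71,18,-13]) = [-96,-92,-89,-56,-38,-13,-10,-9/2,11/3,18,51.65,63.71]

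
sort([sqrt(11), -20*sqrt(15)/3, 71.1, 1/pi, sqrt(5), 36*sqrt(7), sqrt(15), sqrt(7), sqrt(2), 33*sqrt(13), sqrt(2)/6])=[-20*sqrt(15)/3, sqrt(2)/6, 1/pi, sqrt(2), sqrt(5), sqrt(7), sqrt(11), sqrt(15), 71.1, 36*sqrt(7), 33*sqrt(13)]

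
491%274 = 217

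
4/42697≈0.0000937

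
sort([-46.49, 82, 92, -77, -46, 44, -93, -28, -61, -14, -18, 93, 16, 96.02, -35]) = [-93, -77, -61, -46.49, -46, -35, -28, -18, -14, 16, 44, 82, 92, 93, 96.02]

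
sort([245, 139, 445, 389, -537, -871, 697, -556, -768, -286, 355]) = [-871, -768, -556, -537, -286, 139, 245, 355, 389, 445, 697]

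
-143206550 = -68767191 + -74439359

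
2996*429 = 1285284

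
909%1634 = 909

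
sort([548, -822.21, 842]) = [-822.21, 548, 842]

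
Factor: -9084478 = -1*2^1*13^1*349403^1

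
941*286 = 269126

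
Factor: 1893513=3^1 * 631171^1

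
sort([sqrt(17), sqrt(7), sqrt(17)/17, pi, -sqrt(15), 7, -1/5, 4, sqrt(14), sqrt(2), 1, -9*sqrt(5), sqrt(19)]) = [-9*sqrt(5), -sqrt(15), -1/5, sqrt(17)/17, 1, sqrt(2), sqrt(7), pi, sqrt(14), 4, sqrt(17), sqrt(19), 7]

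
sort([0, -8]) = [-8, 0]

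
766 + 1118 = 1884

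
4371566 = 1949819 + 2421747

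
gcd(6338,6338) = 6338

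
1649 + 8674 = 10323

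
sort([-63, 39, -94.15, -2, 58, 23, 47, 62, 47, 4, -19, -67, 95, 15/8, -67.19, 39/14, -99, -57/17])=[-99, -94.15, -67.19, -67, -63, -19, -57/17, -2, 15/8, 39/14, 4, 23, 39, 47, 47, 58, 62, 95]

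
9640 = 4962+4678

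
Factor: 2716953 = 3^1 * 905651^1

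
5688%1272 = 600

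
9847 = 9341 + 506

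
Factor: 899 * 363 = 3^1 * 11^2 * 29^1 * 31^1 = 326337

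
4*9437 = 37748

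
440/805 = 88/161≈0.547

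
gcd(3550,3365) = 5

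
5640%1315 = 380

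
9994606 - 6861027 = 3133579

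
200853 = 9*22317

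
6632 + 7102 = 13734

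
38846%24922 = 13924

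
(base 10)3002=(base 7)11516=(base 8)5672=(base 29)3gf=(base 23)5fc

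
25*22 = 550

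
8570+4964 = 13534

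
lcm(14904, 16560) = 149040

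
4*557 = 2228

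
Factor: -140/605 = -1*2^2*7^1*11^(-2) = -28/121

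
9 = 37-28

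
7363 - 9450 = -2087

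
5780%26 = 8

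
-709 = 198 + -907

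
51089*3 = 153267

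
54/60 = 9/10 = 0.90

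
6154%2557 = 1040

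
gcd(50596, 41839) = 973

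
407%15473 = 407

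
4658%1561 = 1536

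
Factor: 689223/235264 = 2^(-8)*3^1*31^1*919^(-1)*7411^1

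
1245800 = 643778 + 602022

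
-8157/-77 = 105 + 72/77 ≈ 105.94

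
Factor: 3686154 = 2^1*3^1*379^1*1621^1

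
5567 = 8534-2967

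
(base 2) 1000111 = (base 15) 4b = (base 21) 38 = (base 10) 71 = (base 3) 2122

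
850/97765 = 170/19553 ≈ 0.00869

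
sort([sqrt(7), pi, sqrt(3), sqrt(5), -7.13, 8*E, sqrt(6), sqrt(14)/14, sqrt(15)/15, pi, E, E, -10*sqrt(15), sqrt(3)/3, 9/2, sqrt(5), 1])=[-10*sqrt(15), -7.13, sqrt(15)/15, sqrt(14)/14, sqrt(3)/3, 1, sqrt(3), sqrt(5), sqrt(5), sqrt(6), sqrt(7), E, E, pi, pi, 9/2, 8*E]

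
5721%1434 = 1419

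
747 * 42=31374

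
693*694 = 480942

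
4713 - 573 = 4140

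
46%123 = 46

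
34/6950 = 17/3475 ≈ 0.00489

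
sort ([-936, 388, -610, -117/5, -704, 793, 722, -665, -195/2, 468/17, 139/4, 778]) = [-936, -704, -665, -610, -195/2, -117/5, 468/17, 139/4, 388, 722, 778, 793]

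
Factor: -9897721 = -1 * 2129^1 * 4649^1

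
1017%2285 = 1017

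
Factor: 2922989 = 2922989^1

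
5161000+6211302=11372302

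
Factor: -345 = -1*3^1*5^1*23^1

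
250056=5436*46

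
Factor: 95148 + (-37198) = 2^1 * 5^2 * 19^1 * 61^1 = 57950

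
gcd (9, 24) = 3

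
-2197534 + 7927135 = 5729601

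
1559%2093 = 1559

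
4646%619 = 313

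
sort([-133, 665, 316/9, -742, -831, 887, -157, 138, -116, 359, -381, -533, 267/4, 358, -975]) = [-975, -831, -742, -533, -381, -157, -133, -116, 316/9, 267/4, 138, 358, 359, 665, 887]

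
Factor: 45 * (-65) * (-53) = 3^2 * 5^2 * 13^1 * 53^1 = 155025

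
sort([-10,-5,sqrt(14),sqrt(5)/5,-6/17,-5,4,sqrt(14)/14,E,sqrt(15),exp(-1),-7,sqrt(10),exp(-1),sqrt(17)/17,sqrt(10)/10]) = [-10,-7,-5,-5,-6/17,sqrt(17)/17,sqrt(14)/14,sqrt(10)/10,exp(-1),exp(-1),sqrt(5)/5,E,sqrt(10),sqrt(14),sqrt(15),4]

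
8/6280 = 1/785 ≈ 0.00127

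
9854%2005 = 1834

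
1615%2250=1615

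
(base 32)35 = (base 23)49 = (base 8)145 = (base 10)101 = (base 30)3b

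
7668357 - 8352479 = -684122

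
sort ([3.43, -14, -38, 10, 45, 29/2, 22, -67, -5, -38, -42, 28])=[-67, -42, -38, -38, -14, -5, 3.43, 10, 29/2, 22, 28, 45]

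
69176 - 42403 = 26773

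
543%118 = 71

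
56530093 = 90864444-34334351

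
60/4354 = 30/2177 ≈ 0.0138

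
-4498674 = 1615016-6113690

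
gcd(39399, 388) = 1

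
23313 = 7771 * 3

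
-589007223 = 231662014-820669237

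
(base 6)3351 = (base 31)pc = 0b1100010011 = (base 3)1002011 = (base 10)787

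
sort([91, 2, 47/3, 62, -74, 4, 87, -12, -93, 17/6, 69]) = [-93, -74, -12, 2, 17/6, 4, 47/3, 62, 69, 87, 91]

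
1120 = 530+590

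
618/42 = 14 + 5/7≈14.71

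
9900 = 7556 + 2344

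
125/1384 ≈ 0.0903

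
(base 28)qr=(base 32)nj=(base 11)627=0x2f3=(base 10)755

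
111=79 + 32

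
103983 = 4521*23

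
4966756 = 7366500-2399744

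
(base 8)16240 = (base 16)1ca0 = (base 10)7328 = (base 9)11042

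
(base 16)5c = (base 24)3k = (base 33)2q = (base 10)92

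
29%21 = 8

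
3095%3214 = 3095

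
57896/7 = 8270+6/7 ≈ 8270.86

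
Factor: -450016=-1*2^5*7^3*41^1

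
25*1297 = 32425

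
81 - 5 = 76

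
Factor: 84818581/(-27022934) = -1 * 2^(-1) * 1997^1 * 2819^(-1) * 4793^(-1) * 42473^1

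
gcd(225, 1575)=225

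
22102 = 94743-72641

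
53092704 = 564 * 94136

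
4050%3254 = 796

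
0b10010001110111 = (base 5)244320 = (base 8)22167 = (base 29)b2q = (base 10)9335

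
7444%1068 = 1036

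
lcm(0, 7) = 0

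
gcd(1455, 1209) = 3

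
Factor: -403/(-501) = 3^(-1)*13^1*31^1*167^(-1)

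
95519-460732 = -365213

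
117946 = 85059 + 32887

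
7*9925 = 69475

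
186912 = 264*708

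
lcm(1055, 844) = 4220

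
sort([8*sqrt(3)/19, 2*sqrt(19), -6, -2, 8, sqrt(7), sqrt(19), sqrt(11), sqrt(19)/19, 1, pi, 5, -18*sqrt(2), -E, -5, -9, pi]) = [-18*sqrt(2), -9, -6, -5, -E, -2, sqrt(19)/19, 8*sqrt(3)/19, 1, sqrt(7), pi, pi, sqrt(11), sqrt(19), 5, 8, 2*sqrt(19)]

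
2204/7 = 314 + 6/7 ≈ 314.86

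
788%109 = 25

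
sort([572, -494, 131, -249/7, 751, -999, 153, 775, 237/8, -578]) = [-999, -578, -494, -249/7, 237/8, 131, 153, 572, 751, 775]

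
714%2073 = 714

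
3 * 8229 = 24687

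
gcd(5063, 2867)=61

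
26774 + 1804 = 28578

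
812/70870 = 406/35435 ≈ 0.0115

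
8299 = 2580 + 5719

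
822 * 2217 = 1822374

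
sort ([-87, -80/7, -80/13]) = [-87, -80/7, -80/13]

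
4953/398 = 12 + 177/398≈12.44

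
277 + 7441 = 7718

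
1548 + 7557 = 9105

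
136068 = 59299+76769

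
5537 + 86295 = 91832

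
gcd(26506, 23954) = 58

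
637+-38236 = -37599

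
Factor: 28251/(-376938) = -1*2^(-1)*73^1*487^(-1) = -73/974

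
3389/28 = 121 + 1/28 ≈ 121.04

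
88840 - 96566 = -7726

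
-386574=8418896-8805470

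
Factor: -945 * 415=-1 * 3^3 * 5^2 * 7^1 * 83^1=-392175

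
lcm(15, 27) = 135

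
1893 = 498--1395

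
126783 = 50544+76239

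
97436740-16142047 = 81294693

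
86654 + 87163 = 173817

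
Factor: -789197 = -1 * 223^1 * 3539^1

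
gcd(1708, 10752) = 28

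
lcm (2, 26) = 26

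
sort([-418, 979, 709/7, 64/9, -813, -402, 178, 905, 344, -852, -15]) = [-852, -813, -418, -402, -15, 64/9, 709/7, 178, 344, 905, 979]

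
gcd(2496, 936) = 312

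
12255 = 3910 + 8345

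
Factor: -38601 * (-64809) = 3^4 * 19^1 * 379^1 * 4289^1 = 2501692209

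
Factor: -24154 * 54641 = -1 * 2^1 * 13^1 * 101^1 * 541^1 * 929^1 = -1319798714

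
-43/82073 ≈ -0.000524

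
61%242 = 61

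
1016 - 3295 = -2279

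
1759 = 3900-2141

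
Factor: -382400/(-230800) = 2^2*239^1*577^(-1) = 956/577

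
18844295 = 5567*3385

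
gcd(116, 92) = 4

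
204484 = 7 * 29212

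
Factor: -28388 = -1 * 2^2 * 47^1 * 151^1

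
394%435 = 394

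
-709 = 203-912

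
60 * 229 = 13740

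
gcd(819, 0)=819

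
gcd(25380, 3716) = 4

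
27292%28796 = 27292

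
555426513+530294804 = 1085721317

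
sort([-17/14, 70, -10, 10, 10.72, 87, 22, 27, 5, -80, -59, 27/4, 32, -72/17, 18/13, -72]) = [-80, -72, -59, -10, -72/17, -17/14, 18/13, 5, 27/4, 10, 10.72, 22, 27, 32, 70, 87]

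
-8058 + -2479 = -10537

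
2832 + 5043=7875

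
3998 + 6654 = 10652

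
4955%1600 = 155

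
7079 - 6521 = 558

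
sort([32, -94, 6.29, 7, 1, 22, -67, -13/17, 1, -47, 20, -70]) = [-94, -70, -67, -47, -13/17, 1, 1, 6.29, 7, 20, 22, 32]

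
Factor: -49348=-1*2^2*13^2*73^1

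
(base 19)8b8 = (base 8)6041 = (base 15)dc0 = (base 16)c21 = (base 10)3105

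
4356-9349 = -4993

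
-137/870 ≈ -0.157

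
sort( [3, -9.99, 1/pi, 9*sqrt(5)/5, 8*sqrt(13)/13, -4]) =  [-9.99, -4, 1/pi, 8*sqrt(13)/13, 3, 9*sqrt(5)/5]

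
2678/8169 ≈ 0.328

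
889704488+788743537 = 1678448025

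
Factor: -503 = -1*503^1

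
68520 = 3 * 22840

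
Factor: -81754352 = -1*2^4*43^1*331^1*359^1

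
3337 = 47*71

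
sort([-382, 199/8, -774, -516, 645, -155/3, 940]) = [-774, -516, -382, -155/3, 199/8, 645, 940]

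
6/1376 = 3/688 ≈ 0.00436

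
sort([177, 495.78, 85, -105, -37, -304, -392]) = [-392, -304, -105, -37, 85, 177, 495.78]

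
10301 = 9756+545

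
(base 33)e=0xe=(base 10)14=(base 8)16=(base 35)e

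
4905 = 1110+3795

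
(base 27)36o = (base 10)2373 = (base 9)3226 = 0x945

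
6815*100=681500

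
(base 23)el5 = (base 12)469a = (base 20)jee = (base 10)7894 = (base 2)1111011010110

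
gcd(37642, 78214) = 2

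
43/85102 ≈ 0.000505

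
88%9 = 7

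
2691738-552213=2139525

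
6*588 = 3528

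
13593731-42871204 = -29277473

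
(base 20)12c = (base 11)381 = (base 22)kc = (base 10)452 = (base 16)1c4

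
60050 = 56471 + 3579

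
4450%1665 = 1120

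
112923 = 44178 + 68745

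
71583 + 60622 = 132205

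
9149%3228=2693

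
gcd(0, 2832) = 2832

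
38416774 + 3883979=42300753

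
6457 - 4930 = 1527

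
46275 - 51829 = -5554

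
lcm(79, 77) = 6083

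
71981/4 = 17995 + 1/4 = 17995.25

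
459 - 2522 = -2063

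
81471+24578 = 106049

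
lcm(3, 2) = 6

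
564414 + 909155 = 1473569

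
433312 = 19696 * 22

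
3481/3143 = 1 + 338/3143 ≈ 1.11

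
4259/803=5 + 244/803 ≈ 5.30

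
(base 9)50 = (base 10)45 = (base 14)33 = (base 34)1b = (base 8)55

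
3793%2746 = 1047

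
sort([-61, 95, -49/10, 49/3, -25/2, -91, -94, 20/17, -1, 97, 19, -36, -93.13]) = [-94, -93.13, -91, -61, -36, -25/2, -49/10, -1, 20/17, 49/3, 19, 95, 97]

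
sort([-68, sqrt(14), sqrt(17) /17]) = [-68, sqrt(17) /17, sqrt(14)]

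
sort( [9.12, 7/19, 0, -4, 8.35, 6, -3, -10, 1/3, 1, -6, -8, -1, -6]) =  [-10, -8, -6, -6, -4, -3, -1, 0, 1/3, 7/19, 1, 6, 8.35, 9.12]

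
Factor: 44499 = 3^1*7^1*13^1*163^1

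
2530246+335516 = 2865762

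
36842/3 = 12280+2/3 ≈ 12280.67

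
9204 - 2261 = 6943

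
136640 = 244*560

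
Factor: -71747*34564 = -1*2^2*13^1*5519^1*8641^1 = -2479863308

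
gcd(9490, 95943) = 1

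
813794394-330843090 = 482951304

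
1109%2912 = 1109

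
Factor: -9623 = -1*9623^1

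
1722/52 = 861/26 ≈ 33.12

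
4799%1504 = 287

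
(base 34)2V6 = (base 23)68E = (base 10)3372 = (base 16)D2C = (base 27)4GO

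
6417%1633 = 1518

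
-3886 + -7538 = -11424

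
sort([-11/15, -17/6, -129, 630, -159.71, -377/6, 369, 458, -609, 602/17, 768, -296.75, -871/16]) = [-609, -296.75, -159.71, -129, -377/6, -871/16, -17/6, -11/15, 602/17, 369, 458, 630, 768]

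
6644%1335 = 1304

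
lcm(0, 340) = 0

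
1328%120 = 8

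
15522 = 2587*6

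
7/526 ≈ 0.0133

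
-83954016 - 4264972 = -88218988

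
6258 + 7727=13985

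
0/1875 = 0 = 0.00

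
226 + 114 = 340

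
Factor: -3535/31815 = -1 * 3^(-2) = -1/9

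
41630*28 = 1165640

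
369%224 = 145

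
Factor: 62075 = 5^2*13^1*191^1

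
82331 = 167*493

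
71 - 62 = 9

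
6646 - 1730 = 4916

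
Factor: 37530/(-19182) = -1 * 3^2 * 5^1 * 23^(-1) = -45/23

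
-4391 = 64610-69001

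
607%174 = 85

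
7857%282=243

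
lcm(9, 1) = 9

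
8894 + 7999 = 16893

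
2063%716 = 631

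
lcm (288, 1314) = 21024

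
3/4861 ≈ 0.000617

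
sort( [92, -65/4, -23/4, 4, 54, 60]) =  [-65/4, -23/4, 4, 54, 60, 92]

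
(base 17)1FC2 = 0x24EE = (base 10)9454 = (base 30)AF4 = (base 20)13CE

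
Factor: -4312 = -1*2^3*7^2*11^1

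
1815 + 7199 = 9014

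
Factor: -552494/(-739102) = 7^(-1)*13^(-1)*31^(-1)*131^(-1)*276247^1 = 276247/369551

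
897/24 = 37 + 3/8 ≈ 37.38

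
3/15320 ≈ 0.000196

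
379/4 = 94 + 3/4 = 94.75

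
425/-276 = -1-149/276≈-1.54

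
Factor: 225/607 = 3^2*5^2*607^(-1)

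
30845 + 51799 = 82644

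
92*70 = 6440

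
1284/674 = 1 + 305/337 ≈ 1.91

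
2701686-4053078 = -1351392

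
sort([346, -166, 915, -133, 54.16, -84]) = [-166, -133, -84, 54.16, 346, 915]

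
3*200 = 600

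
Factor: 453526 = 2^1 * 17^1 * 13339^1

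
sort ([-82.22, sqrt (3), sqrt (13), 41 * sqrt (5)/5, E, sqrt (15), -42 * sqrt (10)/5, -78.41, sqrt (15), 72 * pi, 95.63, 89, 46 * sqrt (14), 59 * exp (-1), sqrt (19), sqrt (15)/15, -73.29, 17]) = [-82.22, -78.41, -73.29, -42 * sqrt (10)/5, sqrt (15)/15, sqrt (3), E, sqrt (13), sqrt (15), sqrt (15), sqrt (19), 17, 41 * sqrt (5)/5, 59 * exp (-1), 89, 95.63, 46 * sqrt (14), 72 * pi]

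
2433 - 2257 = 176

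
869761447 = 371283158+498478289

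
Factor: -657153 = -1*3^4*7^1*19^1*61^1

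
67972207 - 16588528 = 51383679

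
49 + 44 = 93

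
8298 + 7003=15301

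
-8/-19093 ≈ 0.000419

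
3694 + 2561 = 6255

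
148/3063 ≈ 0.0483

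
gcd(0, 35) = 35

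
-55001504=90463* (-608)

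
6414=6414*1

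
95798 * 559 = 53551082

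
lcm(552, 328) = 22632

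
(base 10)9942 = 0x26d6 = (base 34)8ke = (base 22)kbk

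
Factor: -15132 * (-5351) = 2^2 * 3^1 * 13^1 * 97^1 * 5351^1 = 80971332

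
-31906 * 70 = -2233420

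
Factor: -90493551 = -1*3^3*59^1*56807^1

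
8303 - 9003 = -700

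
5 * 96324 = 481620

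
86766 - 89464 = -2698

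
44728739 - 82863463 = -38134724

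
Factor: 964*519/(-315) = -1*2^2*3^(-1)*5^(-1)*7^(-1)*173^1*241^1 = -166772/105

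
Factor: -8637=-1 * 3^1 * 2879^1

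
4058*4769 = 19352602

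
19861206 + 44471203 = 64332409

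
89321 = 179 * 499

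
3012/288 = 251/24 ≈ 10.46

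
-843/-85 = 9 + 78/85 ≈ 9.92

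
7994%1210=734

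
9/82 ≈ 0.110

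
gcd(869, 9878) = 11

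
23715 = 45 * 527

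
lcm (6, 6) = 6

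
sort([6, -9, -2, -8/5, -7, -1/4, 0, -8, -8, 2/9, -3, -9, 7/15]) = [-9, -9, -8, -8, -7, -3, -2, -8/5, -1/4, 0, 2/9, 7/15, 6]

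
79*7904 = 624416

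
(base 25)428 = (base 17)8e8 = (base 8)4776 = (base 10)2558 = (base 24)4ae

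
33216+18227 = 51443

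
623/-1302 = -89/186 ≈ -0.478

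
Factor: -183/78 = -1 * 2^(-1) * 13^(-1) * 61^1 = -61/26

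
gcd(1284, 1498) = 214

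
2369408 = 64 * 37022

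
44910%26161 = 18749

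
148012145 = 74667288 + 73344857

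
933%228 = 21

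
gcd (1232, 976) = 16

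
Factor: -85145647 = -1 * 79^1 * 1077793^1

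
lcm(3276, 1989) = 55692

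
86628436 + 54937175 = 141565611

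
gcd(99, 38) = 1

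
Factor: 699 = 3^1 * 233^1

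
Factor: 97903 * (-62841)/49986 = -1 * 2^(-1) * 3^(-1) * 13^1 * 17^1 * 443^1 * 2777^(-1) * 20947^1 = -2050774141/16662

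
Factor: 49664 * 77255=2^9 * 5^1 * 97^1 * 15451^1=3836792320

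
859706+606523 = 1466229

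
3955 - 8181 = -4226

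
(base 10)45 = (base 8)55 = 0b101101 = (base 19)27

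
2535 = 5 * 507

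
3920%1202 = 314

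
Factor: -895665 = -1*3^1*5^1*29^2*71^1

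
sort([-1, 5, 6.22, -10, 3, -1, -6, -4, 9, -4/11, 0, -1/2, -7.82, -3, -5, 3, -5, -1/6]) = [-10, -7.82, -6, -5, -5, -4, -3, -1, -1, -1/2, -4/11, -1/6, 0, 3, 3, 5, 6.22, 9]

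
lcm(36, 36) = 36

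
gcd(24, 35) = 1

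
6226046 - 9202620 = -2976574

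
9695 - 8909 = 786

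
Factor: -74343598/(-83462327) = 2^1 * 7^1 * 13^(-1) * 83^1 * 131^(-1) * 137^1 * 467^1 * 49009^(-1)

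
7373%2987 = 1399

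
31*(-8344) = -258664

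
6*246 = 1476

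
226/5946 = 113/2973 ≈ 0.0380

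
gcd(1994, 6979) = 997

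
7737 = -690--8427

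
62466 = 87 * 718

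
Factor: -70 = -1*2^1*5^1*7^1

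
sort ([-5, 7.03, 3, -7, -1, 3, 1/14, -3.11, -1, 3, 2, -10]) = [-10, -7, -5, -3.11, -1, -1, 1/14, 2, 3, 3, 3, 7.03]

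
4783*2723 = 13024109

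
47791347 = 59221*807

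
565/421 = 1 + 144/421 ≈ 1.34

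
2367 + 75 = 2442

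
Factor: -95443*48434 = -1*2^1*61^1*397^1*95443^1 = -4622686262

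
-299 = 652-951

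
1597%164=121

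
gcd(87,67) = 1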